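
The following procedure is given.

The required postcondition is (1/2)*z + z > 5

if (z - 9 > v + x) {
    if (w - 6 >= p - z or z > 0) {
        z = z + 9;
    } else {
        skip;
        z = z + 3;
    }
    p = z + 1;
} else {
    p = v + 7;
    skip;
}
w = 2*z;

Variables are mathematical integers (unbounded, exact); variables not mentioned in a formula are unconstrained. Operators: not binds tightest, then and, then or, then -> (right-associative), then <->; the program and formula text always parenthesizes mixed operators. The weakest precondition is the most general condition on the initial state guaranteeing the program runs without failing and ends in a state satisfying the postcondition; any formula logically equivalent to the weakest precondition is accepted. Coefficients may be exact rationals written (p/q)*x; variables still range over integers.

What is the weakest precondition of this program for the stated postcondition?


Working backward. After the program, the postcondition (1/2)*z + z > 5 must hold; in canonical form it is (3/2)*z > 5.
Before w := 2*z: (3/2)*z > 5
Then branch requires ((w + z >= p + 6 or z > 0) -> (3/2)*z > -17/2) and ((not (w + z >= p + 6 or z > 0)) -> (3/2)*z > 1/2); else branch requires (3/2)*z > 5.
Before the if: (z > v + x + 9 -> (((w + z >= p + 6 or z > 0) -> (3/2)*z > -17/2) and ((not (w + z >= p + 6 or z > 0)) -> (3/2)*z > 1/2))) and ((not (z > v + x + 9)) -> (3/2)*z > 5)
Answer: WP = (z > v + x + 9 -> (((w + z >= p + 6 or z > 0) -> (3/2)*z > -17/2) and ((not (w + z >= p + 6 or z > 0)) -> (3/2)*z > 1/2))) and ((not (z > v + x + 9)) -> (3/2)*z > 5)


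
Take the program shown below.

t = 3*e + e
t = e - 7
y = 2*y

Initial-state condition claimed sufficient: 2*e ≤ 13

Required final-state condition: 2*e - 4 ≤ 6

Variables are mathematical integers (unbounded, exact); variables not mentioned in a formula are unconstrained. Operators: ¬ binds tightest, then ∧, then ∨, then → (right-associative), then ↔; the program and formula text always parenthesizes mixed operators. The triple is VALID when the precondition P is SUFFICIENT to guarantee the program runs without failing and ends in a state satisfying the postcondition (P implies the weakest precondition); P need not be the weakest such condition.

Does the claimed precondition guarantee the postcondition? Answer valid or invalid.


Working backward. After the program, the postcondition 2*e - 4 ≤ 6 must hold; in canonical form it is 2*e ≤ 10.
Before y := 2*y: 2*e ≤ 10
Before t := e - 7: 2*e ≤ 10
Before t := 3*e + e: 2*e ≤ 10
The weakest precondition is 2*e ≤ 10.
Check whether 2*e ≤ 13 implies it.
Countermodel: at the initial state e = 6, the precondition holds but the weakest precondition fails.
Answer: invalid


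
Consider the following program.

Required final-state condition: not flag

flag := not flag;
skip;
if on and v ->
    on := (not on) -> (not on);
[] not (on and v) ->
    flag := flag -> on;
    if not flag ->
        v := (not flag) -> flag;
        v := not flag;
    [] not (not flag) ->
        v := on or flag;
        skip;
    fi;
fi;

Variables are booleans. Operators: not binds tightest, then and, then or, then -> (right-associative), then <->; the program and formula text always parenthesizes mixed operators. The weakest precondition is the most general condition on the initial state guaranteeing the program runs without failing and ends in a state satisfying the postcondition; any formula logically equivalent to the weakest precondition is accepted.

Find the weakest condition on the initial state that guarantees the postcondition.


Working backward. After the program, not flag must hold.
Then branch requires not flag; else branch requires (flag -> on) -> (not (flag -> on)).
Before the if: ((on and v) -> (not flag)) and ((not (on and v)) -> ((flag -> on) -> (not (flag -> on))))
Before skip: ((on and v) -> (not flag)) and ((not (on and v)) -> ((flag -> on) -> (not (flag -> on))))
Before flag := not flag: ((on and v) -> flag) and ((not (on and v)) -> (((not flag) -> on) -> (not ((not flag) -> on))))
Answer: WP = ((on and v) -> flag) and ((not (on and v)) -> (((not flag) -> on) -> (not ((not flag) -> on))))


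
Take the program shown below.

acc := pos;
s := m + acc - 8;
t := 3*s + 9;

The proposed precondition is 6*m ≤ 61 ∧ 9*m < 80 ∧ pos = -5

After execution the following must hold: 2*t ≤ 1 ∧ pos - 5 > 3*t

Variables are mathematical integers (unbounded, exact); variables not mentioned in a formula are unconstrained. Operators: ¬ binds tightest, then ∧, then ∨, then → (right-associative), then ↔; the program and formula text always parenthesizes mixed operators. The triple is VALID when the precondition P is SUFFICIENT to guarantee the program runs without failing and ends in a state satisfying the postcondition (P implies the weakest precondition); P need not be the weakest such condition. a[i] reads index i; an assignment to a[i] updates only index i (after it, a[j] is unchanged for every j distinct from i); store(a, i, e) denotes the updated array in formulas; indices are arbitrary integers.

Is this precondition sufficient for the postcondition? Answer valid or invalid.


Working backward. After the program, the postcondition 2*t ≤ 1 ∧ pos - 5 > 3*t must hold; in canonical form it is 2*t ≤ 1 ∧ pos > 3*t + 5.
Before t := 3*s + 9: 6*s ≤ -17 ∧ pos > 9*s + 32
Before s := m + acc - 8: 6*acc + 6*m ≤ 31 ∧ pos > 9*acc + 9*m - 40
Before acc := pos: 6*m + 6*pos ≤ 31 ∧ 9*m + 8*pos < 40
The weakest precondition is 6*m + 6*pos ≤ 31 ∧ 9*m + 8*pos < 40.
Check whether 6*m ≤ 61 ∧ 9*m < 80 ∧ pos = -5 implies it.
Every state satisfying the precondition satisfies the weakest precondition: the implication holds.
Answer: valid


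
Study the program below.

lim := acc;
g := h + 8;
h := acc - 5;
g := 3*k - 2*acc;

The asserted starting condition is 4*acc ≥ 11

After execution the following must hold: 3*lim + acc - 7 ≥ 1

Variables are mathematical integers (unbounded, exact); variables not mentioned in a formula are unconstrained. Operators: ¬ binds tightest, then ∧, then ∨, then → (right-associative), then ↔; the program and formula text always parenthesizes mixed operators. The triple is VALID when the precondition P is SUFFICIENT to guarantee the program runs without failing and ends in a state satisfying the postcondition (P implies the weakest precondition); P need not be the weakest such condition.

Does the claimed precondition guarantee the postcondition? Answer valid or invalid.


Working backward. After the program, the postcondition 3*lim + acc - 7 ≥ 1 must hold; in canonical form it is acc + 3*lim ≥ 8.
Before g := 3*k - 2*acc: acc + 3*lim ≥ 8
Before h := acc - 5: acc + 3*lim ≥ 8
Before g := h + 8: acc + 3*lim ≥ 8
Before lim := acc: 4*acc ≥ 8
The weakest precondition is 4*acc ≥ 8.
Check whether 4*acc ≥ 11 implies it.
Every state satisfying the precondition satisfies the weakest precondition: the implication holds.
Answer: valid


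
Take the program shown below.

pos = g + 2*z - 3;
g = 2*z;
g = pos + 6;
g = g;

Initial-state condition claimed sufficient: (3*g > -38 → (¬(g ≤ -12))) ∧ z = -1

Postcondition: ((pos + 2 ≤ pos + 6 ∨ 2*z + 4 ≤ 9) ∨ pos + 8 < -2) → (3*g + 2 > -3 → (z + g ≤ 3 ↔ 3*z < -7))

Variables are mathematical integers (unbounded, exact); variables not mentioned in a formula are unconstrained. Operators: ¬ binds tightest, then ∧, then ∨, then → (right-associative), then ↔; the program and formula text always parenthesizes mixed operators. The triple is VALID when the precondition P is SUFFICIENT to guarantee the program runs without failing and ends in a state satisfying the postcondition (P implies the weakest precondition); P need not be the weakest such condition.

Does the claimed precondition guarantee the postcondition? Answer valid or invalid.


Working backward. After the program, the postcondition ((pos + 2 ≤ pos + 6 ∨ 2*z + 4 ≤ 9) ∨ pos + 8 < -2) → (3*g + 2 > -3 → (z + g ≤ 3 ↔ 3*z < -7)) must hold; in canonical form it is 3*g > -5 → (g + z ≤ 3 ↔ 3*z < -7).
Before g := g: 3*g > -5 → (g + z ≤ 3 ↔ 3*z < -7)
Before g := pos + 6: 3*pos > -23 → (pos + z ≤ -3 ↔ 3*z < -7)
Before g := 2*z: 3*pos > -23 → (pos + z ≤ -3 ↔ 3*z < -7)
Before pos := g + 2*z - 3: 3*g + 6*z > -14 → (g + 3*z ≤ 0 ↔ 3*z < -7)
The weakest precondition is 3*g + 6*z > -14 → (g + 3*z ≤ 0 ↔ 3*z < -7).
Check whether (3*g > -38 → (¬(g ≤ -12))) ∧ z = -1 implies it.
Countermodel: at the initial state g = -2, z = -1, the precondition holds but the weakest precondition fails.
Answer: invalid


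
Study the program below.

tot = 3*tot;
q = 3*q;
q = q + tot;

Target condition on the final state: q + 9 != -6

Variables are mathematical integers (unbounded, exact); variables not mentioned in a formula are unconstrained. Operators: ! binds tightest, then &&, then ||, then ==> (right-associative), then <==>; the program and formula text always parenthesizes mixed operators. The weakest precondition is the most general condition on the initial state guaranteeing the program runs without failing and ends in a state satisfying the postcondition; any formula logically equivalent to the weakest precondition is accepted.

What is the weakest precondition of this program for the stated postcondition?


Working backward. After the program, the postcondition q + 9 != -6 must hold; in canonical form it is q != -15.
Before q := q + tot: q + tot != -15
Before q := 3*q: 3*q + tot != -15
Before tot := 3*tot: 3*q + 3*tot != -15
Answer: WP = 3*q + 3*tot != -15


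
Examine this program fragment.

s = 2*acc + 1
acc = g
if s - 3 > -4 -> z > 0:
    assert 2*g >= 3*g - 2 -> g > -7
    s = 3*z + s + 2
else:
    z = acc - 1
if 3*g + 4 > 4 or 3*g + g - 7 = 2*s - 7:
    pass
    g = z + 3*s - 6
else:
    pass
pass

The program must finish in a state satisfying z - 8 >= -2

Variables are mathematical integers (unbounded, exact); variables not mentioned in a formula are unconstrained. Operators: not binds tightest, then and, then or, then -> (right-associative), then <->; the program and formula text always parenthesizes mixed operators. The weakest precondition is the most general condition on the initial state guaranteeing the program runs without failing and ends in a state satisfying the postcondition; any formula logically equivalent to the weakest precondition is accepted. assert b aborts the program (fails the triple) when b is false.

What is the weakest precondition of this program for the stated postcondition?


Working backward. After the program, the postcondition z - 8 >= -2 must hold; in canonical form it is z >= 6.
Before skip: z >= 6
Then branch requires z >= 6; else branch requires z >= 6.
Before the if: ((3*g > 0 or 4*g = 2*s) -> z >= 6) and ((not (3*g > 0 or 4*g = 2*s)) -> z >= 6)
Then branch requires (g <= 2 -> g > -7) and ((3*g > 0 or 4*g = 2*s + 6*z + 4) -> z >= 6) and ((not (3*g > 0 or 4*g = 2*s + 6*z + 4)) -> z >= 6); else branch requires ((3*g > 0 or 4*g = 2*s) -> acc >= 7) and ((not (3*g > 0 or 4*g = 2*s)) -> acc >= 7).
Before the if: ((s > -1 -> z > 0) -> ((g <= 2 -> g > -7) and ((3*g > 0 or 4*g = 2*s + 6*z + 4) -> z >= 6) and ((not (3*g > 0 or 4*g = 2*s + 6*z + 4)) -> z >= 6))) and ((not (s > -1 -> z > 0)) -> (((3*g > 0 or 4*g = 2*s) -> acc >= 7) and ((not (3*g > 0 or 4*g = 2*s)) -> acc >= 7)))
Before acc := g: ((s > -1 -> z > 0) -> ((g <= 2 -> g > -7) and ((3*g > 0 or 4*g = 2*s + 6*z + 4) -> z >= 6) and ((not (3*g > 0 or 4*g = 2*s + 6*z + 4)) -> z >= 6))) and ((not (s > -1 -> z > 0)) -> (((3*g > 0 or 4*g = 2*s) -> g >= 7) and ((not (3*g > 0 or 4*g = 2*s)) -> g >= 7)))
Before s := 2*acc + 1: ((2*acc > -2 -> z > 0) -> ((g <= 2 -> g > -7) and ((3*g > 0 or 4*g = 4*acc + 6*z + 6) -> z >= 6) and ((not (3*g > 0 or 4*g = 4*acc + 6*z + 6)) -> z >= 6))) and ((not (2*acc > -2 -> z > 0)) -> (((3*g > 0 or 4*g = 4*acc + 2) -> g >= 7) and ((not (3*g > 0 or 4*g = 4*acc + 2)) -> g >= 7)))
Answer: WP = ((2*acc > -2 -> z > 0) -> ((g <= 2 -> g > -7) and ((3*g > 0 or 4*g = 4*acc + 6*z + 6) -> z >= 6) and ((not (3*g > 0 or 4*g = 4*acc + 6*z + 6)) -> z >= 6))) and ((not (2*acc > -2 -> z > 0)) -> (((3*g > 0 or 4*g = 4*acc + 2) -> g >= 7) and ((not (3*g > 0 or 4*g = 4*acc + 2)) -> g >= 7)))


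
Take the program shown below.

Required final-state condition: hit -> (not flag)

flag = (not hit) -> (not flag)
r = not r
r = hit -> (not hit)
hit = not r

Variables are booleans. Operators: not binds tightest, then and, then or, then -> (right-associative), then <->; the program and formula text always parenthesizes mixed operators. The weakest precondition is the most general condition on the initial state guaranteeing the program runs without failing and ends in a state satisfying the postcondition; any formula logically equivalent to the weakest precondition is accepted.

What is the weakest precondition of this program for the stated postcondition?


Working backward. After the program, hit -> (not flag) must hold.
Before hit := not r: (not r) -> (not flag)
Before r := hit -> (not hit): (not (hit -> (not hit))) -> (not flag)
Before r := not r: (not (hit -> (not hit))) -> (not flag)
Before flag := (not hit) -> (not flag): (not (hit -> (not hit))) -> (not ((not hit) -> (not flag)))
Answer: WP = (not (hit -> (not hit))) -> (not ((not hit) -> (not flag)))


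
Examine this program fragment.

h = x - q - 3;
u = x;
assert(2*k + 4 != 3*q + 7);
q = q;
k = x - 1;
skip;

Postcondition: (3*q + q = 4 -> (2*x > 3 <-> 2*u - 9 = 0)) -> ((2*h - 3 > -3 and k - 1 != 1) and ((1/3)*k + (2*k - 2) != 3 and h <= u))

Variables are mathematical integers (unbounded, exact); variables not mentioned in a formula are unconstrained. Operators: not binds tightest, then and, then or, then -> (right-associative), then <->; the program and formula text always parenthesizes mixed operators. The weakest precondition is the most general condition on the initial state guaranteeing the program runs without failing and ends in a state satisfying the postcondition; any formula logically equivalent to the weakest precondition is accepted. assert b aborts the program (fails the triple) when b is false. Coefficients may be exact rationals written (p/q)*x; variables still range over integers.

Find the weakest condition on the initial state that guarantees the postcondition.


Working backward. After the program, the postcondition (3*q + q = 4 -> (2*x > 3 <-> 2*u - 9 = 0)) -> ((2*h - 3 > -3 and k - 1 != 1) and ((1/3)*k + (2*k - 2) != 3 and h <= u)) must hold; in canonical form it is (4*q = 4 -> (2*x > 3 <-> 2*u = 9)) -> (2*h > 0 and k != 2 and (7/3)*k != 5 and h <= u).
Before skip: (4*q = 4 -> (2*x > 3 <-> 2*u = 9)) -> (2*h > 0 and k != 2 and (7/3)*k != 5 and h <= u)
Before k := x - 1: (4*q = 4 -> (2*x > 3 <-> 2*u = 9)) -> (2*h > 0 and x != 3 and (7/3)*x != 22/3 and h <= u)
Before q := q: (4*q = 4 -> (2*x > 3 <-> 2*u = 9)) -> (2*h > 0 and x != 3 and (7/3)*x != 22/3 and h <= u)
Before assert 2*k + 4 != 3*q + 7: 2*k != 3*q + 3 and ((4*q = 4 -> (2*x > 3 <-> 2*u = 9)) -> (2*h > 0 and x != 3 and (7/3)*x != 22/3 and h <= u))
Before u := x: 2*k != 3*q + 3 and ((4*q = 4 -> (2*x > 3 <-> 2*x = 9)) -> (2*h > 0 and x != 3 and (7/3)*x != 22/3 and h <= x))
Before h := x - q - 3: 2*k != 3*q + 3 and ((4*q = 4 -> (2*x > 3 <-> 2*x = 9)) -> (2*x > 2*q + 6 and x != 3 and (7/3)*x != 22/3 and q >= -3))
Answer: WP = 2*k != 3*q + 3 and ((4*q = 4 -> (2*x > 3 <-> 2*x = 9)) -> (2*x > 2*q + 6 and x != 3 and (7/3)*x != 22/3 and q >= -3))


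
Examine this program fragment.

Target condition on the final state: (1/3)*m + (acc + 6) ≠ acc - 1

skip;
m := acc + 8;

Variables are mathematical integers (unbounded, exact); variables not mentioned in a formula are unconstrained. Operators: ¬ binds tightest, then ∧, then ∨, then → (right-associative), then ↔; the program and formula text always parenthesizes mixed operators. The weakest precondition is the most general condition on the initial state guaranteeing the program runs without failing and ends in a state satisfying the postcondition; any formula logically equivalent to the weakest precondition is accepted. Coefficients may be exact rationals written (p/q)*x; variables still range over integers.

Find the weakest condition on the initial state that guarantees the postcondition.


Working backward. After the program, the postcondition (1/3)*m + (acc + 6) ≠ acc - 1 must hold; in canonical form it is (1/3)*m ≠ -7.
Before m := acc + 8: (1/3)*acc ≠ -29/3
Before skip: (1/3)*acc ≠ -29/3
Answer: WP = (1/3)*acc ≠ -29/3


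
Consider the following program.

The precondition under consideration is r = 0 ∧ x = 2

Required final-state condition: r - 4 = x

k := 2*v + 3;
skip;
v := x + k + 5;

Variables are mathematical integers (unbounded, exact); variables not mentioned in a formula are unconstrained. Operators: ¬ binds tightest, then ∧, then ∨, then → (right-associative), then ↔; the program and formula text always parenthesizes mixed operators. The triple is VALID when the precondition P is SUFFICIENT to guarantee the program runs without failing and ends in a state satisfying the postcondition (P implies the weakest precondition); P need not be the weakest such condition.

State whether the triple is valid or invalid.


Working backward. After the program, the postcondition r - 4 = x must hold; in canonical form it is r = x + 4.
Before v := x + k + 5: r = x + 4
Before skip: r = x + 4
Before k := 2*v + 3: r = x + 4
The weakest precondition is r = x + 4.
Check whether r = 0 ∧ x = 2 implies it.
Countermodel: at the initial state r = 0, x = 2, the precondition holds but the weakest precondition fails.
Answer: invalid


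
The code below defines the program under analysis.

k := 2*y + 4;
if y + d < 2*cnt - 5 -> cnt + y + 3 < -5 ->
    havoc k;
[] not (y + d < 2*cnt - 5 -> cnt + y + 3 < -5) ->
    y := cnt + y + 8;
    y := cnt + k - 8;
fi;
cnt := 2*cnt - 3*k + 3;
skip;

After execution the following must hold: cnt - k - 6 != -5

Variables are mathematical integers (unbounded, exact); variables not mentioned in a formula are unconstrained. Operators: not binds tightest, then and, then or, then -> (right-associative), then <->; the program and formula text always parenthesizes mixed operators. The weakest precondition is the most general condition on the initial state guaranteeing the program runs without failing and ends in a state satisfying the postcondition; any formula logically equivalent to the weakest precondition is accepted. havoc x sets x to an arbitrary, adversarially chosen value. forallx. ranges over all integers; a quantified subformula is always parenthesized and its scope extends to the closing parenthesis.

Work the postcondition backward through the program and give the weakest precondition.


Working backward. After the program, the postcondition cnt - k - 6 != -5 must hold; in canonical form it is cnt != k + 1.
Before skip: cnt != k + 1
Before cnt := 2*cnt - 3*k + 3: 2*cnt != 4*k - 2
Then branch requires forall k_1. 2*cnt != 4*k_1 - 2; else branch requires 2*cnt != 4*k - 2.
Before the if: ((d + y < 2*cnt - 5 -> cnt + y < -8) -> (forall k_1. 2*cnt != 4*k_1 - 2)) and ((not (d + y < 2*cnt - 5 -> cnt + y < -8)) -> 2*cnt != 4*k - 2)
Before k := 2*y + 4: ((d + y < 2*cnt - 5 -> cnt + y < -8) -> (forall k_1. 2*cnt != 4*k_1 - 2)) and ((not (d + y < 2*cnt - 5 -> cnt + y < -8)) -> 2*cnt != 8*y + 14)
Answer: WP = ((d + y < 2*cnt - 5 -> cnt + y < -8) -> (forall k_1. 2*cnt != 4*k_1 - 2)) and ((not (d + y < 2*cnt - 5 -> cnt + y < -8)) -> 2*cnt != 8*y + 14)


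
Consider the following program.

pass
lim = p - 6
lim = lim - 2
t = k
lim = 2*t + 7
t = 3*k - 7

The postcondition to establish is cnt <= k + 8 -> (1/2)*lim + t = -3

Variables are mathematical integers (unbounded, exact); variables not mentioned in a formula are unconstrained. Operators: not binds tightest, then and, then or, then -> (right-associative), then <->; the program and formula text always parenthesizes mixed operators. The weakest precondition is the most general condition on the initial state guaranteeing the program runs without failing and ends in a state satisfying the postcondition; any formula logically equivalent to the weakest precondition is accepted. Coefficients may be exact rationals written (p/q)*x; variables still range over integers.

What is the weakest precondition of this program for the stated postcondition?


Working backward. After the program, cnt <= k + 8 -> (1/2)*lim + t = -3 must hold.
Before t := 3*k - 7: cnt <= k + 8 -> 3*k + (1/2)*lim = 4
Before lim := 2*t + 7: cnt <= k + 8 -> 3*k + t = 1/2
Before t := k: cnt <= k + 8 -> 4*k = 1/2
Before lim := lim - 2: cnt <= k + 8 -> 4*k = 1/2
Before lim := p - 6: cnt <= k + 8 -> 4*k = 1/2
Before skip: cnt <= k + 8 -> 4*k = 1/2
Answer: WP = cnt <= k + 8 -> 4*k = 1/2


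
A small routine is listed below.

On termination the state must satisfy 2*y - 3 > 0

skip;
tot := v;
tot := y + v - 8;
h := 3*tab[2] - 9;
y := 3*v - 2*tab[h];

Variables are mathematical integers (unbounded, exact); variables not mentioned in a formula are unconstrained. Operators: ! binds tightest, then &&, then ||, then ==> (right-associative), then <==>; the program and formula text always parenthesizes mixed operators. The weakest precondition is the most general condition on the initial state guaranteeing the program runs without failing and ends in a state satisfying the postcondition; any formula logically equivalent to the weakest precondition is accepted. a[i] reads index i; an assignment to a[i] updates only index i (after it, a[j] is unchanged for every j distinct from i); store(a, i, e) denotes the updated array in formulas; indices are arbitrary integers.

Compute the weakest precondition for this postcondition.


Working backward. After the program, the postcondition 2*y - 3 > 0 must hold; in canonical form it is 2*y > 3.
Before y := 3*v - 2*tab[h]: 6*v > 4*tab[h] + 3
Before h := 3*tab[2] - 9: 6*v > 4*tab[3*tab[2] - 9] + 3
Before tot := y + v - 8: 6*v > 4*tab[3*tab[2] - 9] + 3
Before tot := v: 6*v > 4*tab[3*tab[2] - 9] + 3
Before skip: 6*v > 4*tab[3*tab[2] - 9] + 3
Answer: WP = 6*v > 4*tab[3*tab[2] - 9] + 3


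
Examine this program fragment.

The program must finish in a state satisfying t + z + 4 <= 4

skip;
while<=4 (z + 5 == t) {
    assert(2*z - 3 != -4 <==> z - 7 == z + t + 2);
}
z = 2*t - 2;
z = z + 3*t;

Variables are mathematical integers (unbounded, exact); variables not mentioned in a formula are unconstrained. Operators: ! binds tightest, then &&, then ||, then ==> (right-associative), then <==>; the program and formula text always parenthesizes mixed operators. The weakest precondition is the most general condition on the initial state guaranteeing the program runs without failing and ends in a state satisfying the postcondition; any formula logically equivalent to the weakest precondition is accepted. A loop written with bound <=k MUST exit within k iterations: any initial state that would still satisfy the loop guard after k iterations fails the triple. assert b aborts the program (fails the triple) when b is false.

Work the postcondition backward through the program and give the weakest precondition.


Working backward. After the program, the postcondition t + z + 4 <= 4 must hold; in canonical form it is t + z <= 0.
Before z := z + 3*t: 4*t + z <= 0
Before z := 2*t - 2: 6*t <= 2
Before the loop (bound <=4), unroll the exhaustion recursion (WP_0 = exit-now case; WP_j = one more guarded iteration, up to j = 4):
  WP_0: (!(z == t - 5)) && 6*t <= 2
  WP_1: (z == t - 5 ==> ((2*z != -1 <==> t == -9) && (!(z == t - 5)) && 6*t <= 2)) && ((!(z == t - 5)) ==> 6*t <= 2)
  WP_2: (z == t - 5 ==> ((2*z != -1 <==> t == -9) && (z == t - 5 ==> ((2*z != -1 <==> t == -9) && (!(z == t - 5)) && 6*t <= 2)) && ((!(z == t - 5)) ==> 6*t <= 2))) && ((!(z == t - 5)) ==> 6*t <= 2)
  WP_3: (z == t - 5 ==> ((2*z != -1 <==> t == -9) && (z == t - 5 ==> ((2*z != -1 <==> t == -9) && (z == t - 5 ==> ((2*z != -1 <==> t == -9) && (!(z == t - 5)) && 6*t <= 2)) && ((!(z == t - 5)) ==> 6*t <= 2))) && ((!(z == t - 5)) ==> 6*t <= 2))) && ((!(z == t - 5)) ==> 6*t <= 2)
  WP_4: (z == t - 5 ==> ((2*z != -1 <==> t == -9) && (z == t - 5 ==> ((2*z != -1 <==> t == -9) && (z == t - 5 ==> ((2*z != -1 <==> t == -9) && (z == t - 5 ==> ((2*z != -1 <==> t == -9) && (!(z == t - 5)) && 6*t <= 2)) && ((!(z == t - 5)) ==> 6*t <= 2))) && ((!(z == t - 5)) ==> 6*t <= 2))) && ((!(z == t - 5)) ==> 6*t <= 2))) && ((!(z == t - 5)) ==> 6*t <= 2)
So before the loop: (z == t - 5 ==> ((2*z != -1 <==> t == -9) && (z == t - 5 ==> ((2*z != -1 <==> t == -9) && (z == t - 5 ==> ((2*z != -1 <==> t == -9) && (z == t - 5 ==> ((2*z != -1 <==> t == -9) && (!(z == t - 5)) && 6*t <= 2)) && ((!(z == t - 5)) ==> 6*t <= 2))) && ((!(z == t - 5)) ==> 6*t <= 2))) && ((!(z == t - 5)) ==> 6*t <= 2))) && ((!(z == t - 5)) ==> 6*t <= 2)
Before skip: (z == t - 5 ==> ((2*z != -1 <==> t == -9) && (z == t - 5 ==> ((2*z != -1 <==> t == -9) && (z == t - 5 ==> ((2*z != -1 <==> t == -9) && (z == t - 5 ==> ((2*z != -1 <==> t == -9) && (!(z == t - 5)) && 6*t <= 2)) && ((!(z == t - 5)) ==> 6*t <= 2))) && ((!(z == t - 5)) ==> 6*t <= 2))) && ((!(z == t - 5)) ==> 6*t <= 2))) && ((!(z == t - 5)) ==> 6*t <= 2)
Answer: WP = (z == t - 5 ==> ((2*z != -1 <==> t == -9) && (z == t - 5 ==> ((2*z != -1 <==> t == -9) && (z == t - 5 ==> ((2*z != -1 <==> t == -9) && (z == t - 5 ==> ((2*z != -1 <==> t == -9) && (!(z == t - 5)) && 6*t <= 2)) && ((!(z == t - 5)) ==> 6*t <= 2))) && ((!(z == t - 5)) ==> 6*t <= 2))) && ((!(z == t - 5)) ==> 6*t <= 2))) && ((!(z == t - 5)) ==> 6*t <= 2)


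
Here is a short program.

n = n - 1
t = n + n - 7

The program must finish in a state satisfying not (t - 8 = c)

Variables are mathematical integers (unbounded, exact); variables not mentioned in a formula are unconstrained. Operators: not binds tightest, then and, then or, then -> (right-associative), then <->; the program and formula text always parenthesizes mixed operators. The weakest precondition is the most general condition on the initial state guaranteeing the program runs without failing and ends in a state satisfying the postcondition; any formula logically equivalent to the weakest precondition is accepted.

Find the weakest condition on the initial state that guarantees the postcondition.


Working backward. After the program, the postcondition not (t - 8 = c) must hold; in canonical form it is not (t = c + 8).
Before t := n + n - 7: not (2*n = c + 15)
Before n := n - 1: not (2*n = c + 17)
Answer: WP = not (2*n = c + 17)


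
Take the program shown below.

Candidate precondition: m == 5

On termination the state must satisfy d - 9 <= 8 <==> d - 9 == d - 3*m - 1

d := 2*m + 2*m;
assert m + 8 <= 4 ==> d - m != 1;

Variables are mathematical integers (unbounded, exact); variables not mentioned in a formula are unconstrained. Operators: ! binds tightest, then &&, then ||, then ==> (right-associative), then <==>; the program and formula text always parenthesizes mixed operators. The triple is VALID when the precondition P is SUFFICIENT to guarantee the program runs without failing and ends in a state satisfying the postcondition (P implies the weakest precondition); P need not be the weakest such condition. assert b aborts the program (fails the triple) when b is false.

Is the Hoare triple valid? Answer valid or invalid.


Working backward. After the program, the postcondition d - 9 <= 8 <==> d - 9 == d - 3*m - 1 must hold; in canonical form it is d <= 17 <==> 3*m == 8.
Before assert m + 8 <= 4 ==> d - m != 1: (m <= -4 ==> d != m + 1) && (d <= 17 <==> 3*m == 8)
Before d := 2*m + 2*m: (m <= -4 ==> 3*m != 1) && (4*m <= 17 <==> 3*m == 8)
The weakest precondition is (m <= -4 ==> 3*m != 1) && (4*m <= 17 <==> 3*m == 8).
Check whether m == 5 implies it.
Every state satisfying the precondition satisfies the weakest precondition: the implication holds.
Answer: valid


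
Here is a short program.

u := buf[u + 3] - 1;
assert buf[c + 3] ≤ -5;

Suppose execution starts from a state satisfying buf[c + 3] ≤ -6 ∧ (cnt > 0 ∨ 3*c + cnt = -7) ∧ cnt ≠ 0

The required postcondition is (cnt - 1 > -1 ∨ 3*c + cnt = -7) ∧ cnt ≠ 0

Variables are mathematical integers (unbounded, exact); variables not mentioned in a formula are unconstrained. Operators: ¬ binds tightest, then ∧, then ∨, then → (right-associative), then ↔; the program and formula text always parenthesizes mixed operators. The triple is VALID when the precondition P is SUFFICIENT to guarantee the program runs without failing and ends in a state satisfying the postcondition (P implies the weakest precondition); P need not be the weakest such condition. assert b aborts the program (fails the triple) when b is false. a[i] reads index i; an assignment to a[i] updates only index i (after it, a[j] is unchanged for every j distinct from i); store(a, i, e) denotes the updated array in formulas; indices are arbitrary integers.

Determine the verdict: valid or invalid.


Working backward. After the program, the postcondition (cnt - 1 > -1 ∨ 3*c + cnt = -7) ∧ cnt ≠ 0 must hold; in canonical form it is (cnt > 0 ∨ 3*c + cnt = -7) ∧ cnt ≠ 0.
Before assert buf[c + 3] ≤ -5: buf[c + 3] ≤ -5 ∧ (cnt > 0 ∨ 3*c + cnt = -7) ∧ cnt ≠ 0
Before u := buf[u + 3] - 1: buf[c + 3] ≤ -5 ∧ (cnt > 0 ∨ 3*c + cnt = -7) ∧ cnt ≠ 0
The weakest precondition is buf[c + 3] ≤ -5 ∧ (cnt > 0 ∨ 3*c + cnt = -7) ∧ cnt ≠ 0.
Check whether buf[c + 3] ≤ -6 ∧ (cnt > 0 ∨ 3*c + cnt = -7) ∧ cnt ≠ 0 implies it.
Every state satisfying the precondition satisfies the weakest precondition: the implication holds.
Answer: valid


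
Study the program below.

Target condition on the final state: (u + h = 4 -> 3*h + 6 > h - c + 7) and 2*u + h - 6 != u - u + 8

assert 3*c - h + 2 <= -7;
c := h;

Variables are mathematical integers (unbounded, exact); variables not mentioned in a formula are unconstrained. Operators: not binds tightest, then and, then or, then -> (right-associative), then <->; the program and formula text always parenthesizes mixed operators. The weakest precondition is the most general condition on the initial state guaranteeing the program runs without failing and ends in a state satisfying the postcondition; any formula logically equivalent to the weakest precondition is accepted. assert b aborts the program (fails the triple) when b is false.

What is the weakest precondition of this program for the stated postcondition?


Working backward. After the program, the postcondition (u + h = 4 -> 3*h + 6 > h - c + 7) and 2*u + h - 6 != u - u + 8 must hold; in canonical form it is (h + u = 4 -> c + 2*h > 1) and h + 2*u != 14.
Before c := h: (h + u = 4 -> 3*h > 1) and h + 2*u != 14
Before assert 3*c - h + 2 <= -7: 3*c <= h - 9 and (h + u = 4 -> 3*h > 1) and h + 2*u != 14
Answer: WP = 3*c <= h - 9 and (h + u = 4 -> 3*h > 1) and h + 2*u != 14


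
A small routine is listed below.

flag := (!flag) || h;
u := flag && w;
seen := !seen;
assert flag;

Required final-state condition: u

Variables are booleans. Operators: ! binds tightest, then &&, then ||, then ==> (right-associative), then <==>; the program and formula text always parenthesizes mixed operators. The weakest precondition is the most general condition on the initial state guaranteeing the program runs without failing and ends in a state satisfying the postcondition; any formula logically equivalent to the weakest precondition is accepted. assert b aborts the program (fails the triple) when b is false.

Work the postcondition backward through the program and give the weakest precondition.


Working backward. After the program, u must hold.
Before assert flag: flag && u
Before seen := !seen: flag && u
Before u := flag && w: flag && w
Before flag := (!flag) || h: ((!flag) || h) && w
Answer: WP = ((!flag) || h) && w


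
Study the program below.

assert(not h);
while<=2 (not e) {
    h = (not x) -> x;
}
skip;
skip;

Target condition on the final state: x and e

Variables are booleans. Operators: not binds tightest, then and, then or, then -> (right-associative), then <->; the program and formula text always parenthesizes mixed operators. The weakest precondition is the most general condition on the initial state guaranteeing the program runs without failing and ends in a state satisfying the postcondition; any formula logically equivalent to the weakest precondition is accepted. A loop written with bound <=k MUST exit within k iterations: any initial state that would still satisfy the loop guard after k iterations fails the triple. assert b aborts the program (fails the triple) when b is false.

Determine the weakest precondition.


Working backward. After the program, x and e must hold.
Before skip: x and e
Before skip: x and e
Before the loop (bound <=2), unroll the exhaustion recursion (WP_0 = exit-now case; WP_j = one more guarded iteration, up to j = 2):
  WP_0: e and x
  WP_1: ((not e) -> (e and x)) and (e -> (x and e))
  WP_2: ((not e) -> (((not e) -> (e and x)) and (e -> (x and e)))) and (e -> (x and e))
So before the loop: ((not e) -> (((not e) -> (e and x)) and (e -> (x and e)))) and (e -> (x and e))
Before assert not h: (not h) and ((not e) -> (((not e) -> (e and x)) and (e -> (x and e)))) and (e -> (x and e))
Answer: WP = (not h) and ((not e) -> (((not e) -> (e and x)) and (e -> (x and e)))) and (e -> (x and e))


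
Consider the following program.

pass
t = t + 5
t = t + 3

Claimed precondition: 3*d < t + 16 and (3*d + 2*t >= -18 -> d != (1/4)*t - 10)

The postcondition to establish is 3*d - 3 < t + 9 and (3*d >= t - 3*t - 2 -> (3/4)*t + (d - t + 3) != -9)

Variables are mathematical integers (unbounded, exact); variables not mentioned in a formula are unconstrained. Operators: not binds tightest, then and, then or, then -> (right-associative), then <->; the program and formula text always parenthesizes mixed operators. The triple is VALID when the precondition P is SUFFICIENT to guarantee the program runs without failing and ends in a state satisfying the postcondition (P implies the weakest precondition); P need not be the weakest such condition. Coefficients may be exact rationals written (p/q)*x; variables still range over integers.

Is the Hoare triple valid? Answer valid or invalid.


Working backward. After the program, the postcondition 3*d - 3 < t + 9 and (3*d >= t - 3*t - 2 -> (3/4)*t + (d - t + 3) != -9) must hold; in canonical form it is 3*d < t + 12 and (3*d + 2*t >= -2 -> d != (1/4)*t - 12).
Before t := t + 3: 3*d < t + 15 and (3*d + 2*t >= -8 -> d != (1/4)*t - 45/4)
Before t := t + 5: 3*d < t + 20 and (3*d + 2*t >= -18 -> d != (1/4)*t - 10)
Before skip: 3*d < t + 20 and (3*d + 2*t >= -18 -> d != (1/4)*t - 10)
The weakest precondition is 3*d < t + 20 and (3*d + 2*t >= -18 -> d != (1/4)*t - 10).
Check whether 3*d < t + 16 and (3*d + 2*t >= -18 -> d != (1/4)*t - 10) implies it.
Every state satisfying the precondition satisfies the weakest precondition: the implication holds.
Answer: valid


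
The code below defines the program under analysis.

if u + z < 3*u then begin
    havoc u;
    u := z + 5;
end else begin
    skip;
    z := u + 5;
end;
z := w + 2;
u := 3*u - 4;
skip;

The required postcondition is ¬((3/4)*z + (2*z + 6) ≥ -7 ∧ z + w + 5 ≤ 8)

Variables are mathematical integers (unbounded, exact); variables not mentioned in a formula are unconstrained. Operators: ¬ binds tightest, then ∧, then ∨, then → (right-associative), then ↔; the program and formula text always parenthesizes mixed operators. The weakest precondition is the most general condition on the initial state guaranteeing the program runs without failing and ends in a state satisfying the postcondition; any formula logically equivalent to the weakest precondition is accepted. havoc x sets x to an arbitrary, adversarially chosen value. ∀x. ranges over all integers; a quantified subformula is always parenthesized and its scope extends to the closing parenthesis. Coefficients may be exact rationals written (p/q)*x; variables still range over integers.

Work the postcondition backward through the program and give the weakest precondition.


Working backward. After the program, the postcondition ¬((3/4)*z + (2*z + 6) ≥ -7 ∧ z + w + 5 ≤ 8) must hold; in canonical form it is ¬((11/4)*z ≥ -13 ∧ w + z ≤ 3).
Before skip: ¬((11/4)*z ≥ -13 ∧ w + z ≤ 3)
Before u := 3*u - 4: ¬((11/4)*z ≥ -13 ∧ w + z ≤ 3)
Before z := w + 2: ¬((11/4)*w ≥ -37/2 ∧ 2*w ≤ 1)
Then branch requires ¬((11/4)*w ≥ -37/2 ∧ 2*w ≤ 1); else branch requires ¬((11/4)*w ≥ -37/2 ∧ 2*w ≤ 1).
Before the if: (z < 2*u → (¬((11/4)*w ≥ -37/2 ∧ 2*w ≤ 1))) ∧ ((¬(z < 2*u)) → (¬((11/4)*w ≥ -37/2 ∧ 2*w ≤ 1)))
Answer: WP = (z < 2*u → (¬((11/4)*w ≥ -37/2 ∧ 2*w ≤ 1))) ∧ ((¬(z < 2*u)) → (¬((11/4)*w ≥ -37/2 ∧ 2*w ≤ 1)))


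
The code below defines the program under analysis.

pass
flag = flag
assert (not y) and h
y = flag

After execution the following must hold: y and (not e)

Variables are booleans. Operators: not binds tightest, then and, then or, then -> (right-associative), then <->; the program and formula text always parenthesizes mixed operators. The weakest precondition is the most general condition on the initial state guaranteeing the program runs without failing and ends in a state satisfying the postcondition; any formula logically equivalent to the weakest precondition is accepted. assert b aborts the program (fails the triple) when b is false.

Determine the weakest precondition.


Working backward. After the program, y and (not e) must hold.
Before y := flag: flag and (not e)
Before assert (not y) and h: (not y) and h and flag and (not e)
Before flag := flag: (not y) and h and flag and (not e)
Before skip: (not y) and h and flag and (not e)
Answer: WP = (not y) and h and flag and (not e)


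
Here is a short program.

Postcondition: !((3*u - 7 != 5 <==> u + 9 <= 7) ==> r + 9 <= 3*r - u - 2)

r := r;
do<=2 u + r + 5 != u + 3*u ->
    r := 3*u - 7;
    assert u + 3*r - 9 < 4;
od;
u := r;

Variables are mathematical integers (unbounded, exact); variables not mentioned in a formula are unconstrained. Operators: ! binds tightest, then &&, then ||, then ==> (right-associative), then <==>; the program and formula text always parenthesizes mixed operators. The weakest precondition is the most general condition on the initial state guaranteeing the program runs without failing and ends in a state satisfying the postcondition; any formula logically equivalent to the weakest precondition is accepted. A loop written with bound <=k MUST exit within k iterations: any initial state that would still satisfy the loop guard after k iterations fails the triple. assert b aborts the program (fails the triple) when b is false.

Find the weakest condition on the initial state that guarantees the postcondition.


Working backward. After the program, the postcondition !((3*u - 7 != 5 <==> u + 9 <= 7) ==> r + 9 <= 3*r - u - 2) must hold; in canonical form it is !((3*u != 12 <==> u <= -2) ==> u <= 2*r - 11).
Before u := r: !((3*r != 12 <==> r <= -2) ==> r >= 11)
Before the loop (bound <=2), unroll the exhaustion recursion (WP_0 = exit-now case; WP_j = one more guarded iteration, up to j = 2):
  WP_0: (!(r != 3*u - 5)) && (!((3*r != 12 <==> r <= -2) ==> r >= 11))
  WP_1: (!(r != 3*u - 5)) && ((!(r != 3*u - 5)) ==> (!((3*r != 12 <==> r <= -2) ==> r >= 11)))
  WP_2: (!(r != 3*u - 5)) && ((!(r != 3*u - 5)) ==> (!((3*r != 12 <==> r <= -2) ==> r >= 11)))
So before the loop: (!(r != 3*u - 5)) && ((!(r != 3*u - 5)) ==> (!((3*r != 12 <==> r <= -2) ==> r >= 11)))
Before r := r: (!(r != 3*u - 5)) && ((!(r != 3*u - 5)) ==> (!((3*r != 12 <==> r <= -2) ==> r >= 11)))
Answer: WP = (!(r != 3*u - 5)) && ((!(r != 3*u - 5)) ==> (!((3*r != 12 <==> r <= -2) ==> r >= 11)))


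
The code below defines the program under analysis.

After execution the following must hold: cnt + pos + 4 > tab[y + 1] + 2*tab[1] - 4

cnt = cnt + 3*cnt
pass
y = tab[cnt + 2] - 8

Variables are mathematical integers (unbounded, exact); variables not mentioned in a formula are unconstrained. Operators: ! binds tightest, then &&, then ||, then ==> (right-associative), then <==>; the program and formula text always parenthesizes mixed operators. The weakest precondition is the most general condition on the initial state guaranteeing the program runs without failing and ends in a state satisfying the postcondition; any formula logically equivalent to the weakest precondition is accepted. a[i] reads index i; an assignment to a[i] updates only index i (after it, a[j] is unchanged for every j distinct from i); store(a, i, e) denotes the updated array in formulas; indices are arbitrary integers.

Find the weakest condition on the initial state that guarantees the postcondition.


Working backward. After the program, the postcondition cnt + pos + 4 > tab[y + 1] + 2*tab[1] - 4 must hold; in canonical form it is cnt + pos > tab[y + 1] + 2*tab[1] - 8.
Before y := tab[cnt + 2] - 8: cnt + pos > 2*tab[1] + tab[tab[cnt + 2] - 7] - 8
Before skip: cnt + pos > 2*tab[1] + tab[tab[cnt + 2] - 7] - 8
Before cnt := cnt + 3*cnt: 4*cnt + pos > 2*tab[1] + tab[tab[4*cnt + 2] - 7] - 8
Answer: WP = 4*cnt + pos > 2*tab[1] + tab[tab[4*cnt + 2] - 7] - 8
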